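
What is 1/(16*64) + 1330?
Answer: 1361921/1024 ≈ 1330.0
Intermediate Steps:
1/(16*64) + 1330 = 1/1024 + 1330 = 1361921/1024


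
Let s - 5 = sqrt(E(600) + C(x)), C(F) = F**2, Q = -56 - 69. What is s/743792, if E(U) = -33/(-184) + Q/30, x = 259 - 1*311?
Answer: 5/743792 + sqrt(205676166)/205286592 ≈ 7.6583e-5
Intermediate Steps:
Q = -125
x = -52 (x = 259 - 311 = -52)
E(U) = -2201/552 (E(U) = -33/(-184) - 125/30 = -33*(-1/184) - 125*1/30 = 33/184 - 25/6 = -2201/552)
s = 5 + sqrt(205676166)/276 (s = 5 + sqrt(-2201/552 + (-52)**2) = 5 + sqrt(-2201/552 + 2704) = 5 + sqrt(1490407/552) = 5 + sqrt(205676166)/276 ≈ 56.962)
s/743792 = (5 + sqrt(205676166)/276)/743792 = (5 + sqrt(205676166)/276)*(1/743792) = 5/743792 + sqrt(205676166)/205286592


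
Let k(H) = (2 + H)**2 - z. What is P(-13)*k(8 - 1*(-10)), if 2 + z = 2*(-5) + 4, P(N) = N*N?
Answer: 68952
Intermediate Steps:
P(N) = N**2
z = -8 (z = -2 + (2*(-5) + 4) = -2 + (-10 + 4) = -2 - 6 = -8)
k(H) = 8 + (2 + H)**2 (k(H) = (2 + H)**2 - 1*(-8) = (2 + H)**2 + 8 = 8 + (2 + H)**2)
P(-13)*k(8 - 1*(-10)) = (-13)**2*(8 + (2 + (8 - 1*(-10)))**2) = 169*(8 + (2 + (8 + 10))**2) = 169*(8 + (2 + 18)**2) = 169*(8 + 20**2) = 169*(8 + 400) = 169*408 = 68952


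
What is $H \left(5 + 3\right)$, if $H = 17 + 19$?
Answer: $288$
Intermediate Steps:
$H = 36$
$H \left(5 + 3\right) = 36 \left(5 + 3\right) = 36 \cdot 8 = 288$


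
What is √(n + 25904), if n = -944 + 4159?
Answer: √29119 ≈ 170.64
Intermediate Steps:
n = 3215
√(n + 25904) = √(3215 + 25904) = √29119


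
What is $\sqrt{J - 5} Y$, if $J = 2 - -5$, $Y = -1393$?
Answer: $- 1393 \sqrt{2} \approx -1970.0$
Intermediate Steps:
$J = 7$ ($J = 2 + 5 = 7$)
$\sqrt{J - 5} Y = \sqrt{7 - 5} \left(-1393\right) = \sqrt{2} \left(-1393\right) = - 1393 \sqrt{2}$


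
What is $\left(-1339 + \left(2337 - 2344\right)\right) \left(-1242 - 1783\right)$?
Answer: $4071650$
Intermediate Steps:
$\left(-1339 + \left(2337 - 2344\right)\right) \left(-1242 - 1783\right) = \left(-1339 - 7\right) \left(-3025\right) = \left(-1346\right) \left(-3025\right) = 4071650$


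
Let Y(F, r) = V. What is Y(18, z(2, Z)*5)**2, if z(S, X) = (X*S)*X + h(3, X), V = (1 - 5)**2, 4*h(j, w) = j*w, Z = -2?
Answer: 256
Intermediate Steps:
h(j, w) = j*w/4 (h(j, w) = (j*w)/4 = j*w/4)
V = 16 (V = (-4)**2 = 16)
z(S, X) = 3*X/4 + S*X**2 (z(S, X) = (X*S)*X + (1/4)*3*X = (S*X)*X + 3*X/4 = S*X**2 + 3*X/4 = 3*X/4 + S*X**2)
Y(F, r) = 16
Y(18, z(2, Z)*5)**2 = 16**2 = 256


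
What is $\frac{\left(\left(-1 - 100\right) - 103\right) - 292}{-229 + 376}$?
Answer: $- \frac{496}{147} \approx -3.3741$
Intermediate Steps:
$\frac{\left(\left(-1 - 100\right) - 103\right) - 292}{-229 + 376} = \frac{\left(-101 - 103\right) - 292}{147} = \left(-204 - 292\right) \frac{1}{147} = \left(-496\right) \frac{1}{147} = - \frac{496}{147}$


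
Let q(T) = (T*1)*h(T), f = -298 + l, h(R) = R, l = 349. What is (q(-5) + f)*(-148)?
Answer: -11248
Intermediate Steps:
f = 51 (f = -298 + 349 = 51)
q(T) = T**2 (q(T) = (T*1)*T = T*T = T**2)
(q(-5) + f)*(-148) = ((-5)**2 + 51)*(-148) = (25 + 51)*(-148) = 76*(-148) = -11248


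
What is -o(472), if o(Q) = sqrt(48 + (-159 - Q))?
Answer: -I*sqrt(583) ≈ -24.145*I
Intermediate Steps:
o(Q) = sqrt(-111 - Q)
-o(472) = -sqrt(-111 - 1*472) = -sqrt(-111 - 472) = -sqrt(-583) = -I*sqrt(583)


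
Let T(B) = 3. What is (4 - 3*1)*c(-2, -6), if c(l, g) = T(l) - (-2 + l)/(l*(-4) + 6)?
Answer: 23/7 ≈ 3.2857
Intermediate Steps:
c(l, g) = 3 - (-2 + l)/(6 - 4*l) (c(l, g) = 3 - (-2 + l)/(l*(-4) + 6) = 3 - (-2 + l)/(-4*l + 6) = 3 - (-2 + l)/(6 - 4*l))
(4 - 3*1)*c(-2, -6) = (4 - 3*1)*((-20 + 13*(-2))/(2*(-3 + 2*(-2)))) = (4 - 3)*((-20 - 26)/(2*(-3 - 4))) = 1*((½)*(-46)/(-7)) = 1*((½)*(-⅐)*(-46)) = 1*(23/7) = 23/7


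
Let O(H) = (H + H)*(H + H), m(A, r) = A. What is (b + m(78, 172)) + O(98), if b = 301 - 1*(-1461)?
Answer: 40256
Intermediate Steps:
b = 1762 (b = 301 + 1461 = 1762)
O(H) = 4*H² (O(H) = (2*H)*(2*H) = 4*H²)
(b + m(78, 172)) + O(98) = (1762 + 78) + 4*98² = 1840 + 4*9604 = 1840 + 38416 = 40256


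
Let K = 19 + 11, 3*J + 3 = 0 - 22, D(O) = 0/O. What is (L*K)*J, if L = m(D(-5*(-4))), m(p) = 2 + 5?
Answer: -1750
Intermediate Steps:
D(O) = 0
m(p) = 7
L = 7
J = -25/3 (J = -1 + (0 - 22)/3 = -1 + (⅓)*(-22) = -1 - 22/3 = -25/3 ≈ -8.3333)
K = 30
(L*K)*J = (7*30)*(-25/3) = 210*(-25/3) = -1750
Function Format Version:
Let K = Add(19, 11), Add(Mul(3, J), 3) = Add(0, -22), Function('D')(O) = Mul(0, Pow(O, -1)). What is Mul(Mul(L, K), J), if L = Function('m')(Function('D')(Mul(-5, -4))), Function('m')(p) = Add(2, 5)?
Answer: -1750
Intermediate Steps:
Function('D')(O) = 0
Function('m')(p) = 7
L = 7
J = Rational(-25, 3) (J = Add(-1, Mul(Rational(1, 3), Add(0, -22))) = Add(-1, Mul(Rational(1, 3), -22)) = Add(-1, Rational(-22, 3)) = Rational(-25, 3) ≈ -8.3333)
K = 30
Mul(Mul(L, K), J) = Mul(Mul(7, 30), Rational(-25, 3)) = Mul(210, Rational(-25, 3)) = -1750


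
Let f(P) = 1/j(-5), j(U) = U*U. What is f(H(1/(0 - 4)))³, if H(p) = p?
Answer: 1/15625 ≈ 6.4000e-5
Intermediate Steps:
j(U) = U²
f(P) = 1/25 (f(P) = 1/((-5)²) = 1/25)
f(H(1/(0 - 4)))³ = (1/25)³ = 1/15625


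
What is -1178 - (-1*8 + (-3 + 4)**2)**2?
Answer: -1227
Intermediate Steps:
-1178 - (-1*8 + (-3 + 4)**2)**2 = -1178 - (-8 + 1**2)**2 = -1178 - (-8 + 1)**2 = -1178 - 1*(-7)**2 = -1178 - 1*49 = -1178 - 49 = -1227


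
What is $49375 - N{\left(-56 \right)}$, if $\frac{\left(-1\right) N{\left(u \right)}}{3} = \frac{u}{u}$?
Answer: $49378$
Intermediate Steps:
$N{\left(u \right)} = -3$ ($N{\left(u \right)} = - 3 \frac{u}{u} = \left(-3\right) 1 = -3$)
$49375 - N{\left(-56 \right)} = 49375 - -3 = 49375 + 3 = 49378$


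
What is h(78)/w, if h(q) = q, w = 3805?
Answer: 78/3805 ≈ 0.020499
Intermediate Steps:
h(78)/w = 78/3805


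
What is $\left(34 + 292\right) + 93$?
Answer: $419$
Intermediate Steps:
$\left(34 + 292\right) + 93 = 326 + 93 = 419$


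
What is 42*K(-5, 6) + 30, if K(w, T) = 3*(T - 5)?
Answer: 156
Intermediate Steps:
K(w, T) = -15 + 3*T (K(w, T) = 3*(-5 + T) = -15 + 3*T)
42*K(-5, 6) + 30 = 42*(-15 + 3*6) + 30 = 42*(-15 + 18) + 30 = 42*3 + 30 = 126 + 30 = 156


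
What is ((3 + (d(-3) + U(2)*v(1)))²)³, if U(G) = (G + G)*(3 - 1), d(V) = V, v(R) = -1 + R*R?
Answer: 0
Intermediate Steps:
v(R) = -1 + R²
U(G) = 4*G (U(G) = (2*G)*2 = 4*G)
((3 + (d(-3) + U(2)*v(1)))²)³ = ((3 + (-3 + (4*2)*(-1 + 1²)))²)³ = ((3 + (-3 + 8*(-1 + 1)))²)³ = ((3 + (-3 + 8*0))²)³ = ((3 + (-3 + 0))²)³ = ((3 - 3)²)³ = (0²)³ = 0³ = 0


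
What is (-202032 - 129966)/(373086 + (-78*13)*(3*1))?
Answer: -55333/61674 ≈ -0.89719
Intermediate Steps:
(-202032 - 129966)/(373086 + (-78*13)*(3*1)) = -331998/(373086 - 1014*3) = -331998/(373086 - 3042) = -331998/370044 = -331998*1/370044 = -55333/61674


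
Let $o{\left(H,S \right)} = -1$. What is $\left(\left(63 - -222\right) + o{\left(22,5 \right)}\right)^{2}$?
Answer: $80656$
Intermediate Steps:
$\left(\left(63 - -222\right) + o{\left(22,5 \right)}\right)^{2} = \left(\left(63 - -222\right) - 1\right)^{2} = \left(\left(63 + 222\right) - 1\right)^{2} = \left(285 - 1\right)^{2} = 284^{2} = 80656$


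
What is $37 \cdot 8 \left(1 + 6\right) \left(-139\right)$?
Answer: $-288008$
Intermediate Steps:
$37 \cdot 8 \left(1 + 6\right) \left(-139\right) = 37 \cdot 8 \cdot 7 \left(-139\right) = 37 \cdot 56 \left(-139\right) = 2072 \left(-139\right) = -288008$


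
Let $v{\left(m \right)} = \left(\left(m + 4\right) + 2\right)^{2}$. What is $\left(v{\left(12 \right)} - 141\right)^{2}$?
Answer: $33489$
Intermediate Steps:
$v{\left(m \right)} = \left(6 + m\right)^{2}$ ($v{\left(m \right)} = \left(\left(4 + m\right) + 2\right)^{2} = \left(6 + m\right)^{2}$)
$\left(v{\left(12 \right)} - 141\right)^{2} = \left(\left(6 + 12\right)^{2} - 141\right)^{2} = \left(18^{2} - 141\right)^{2} = \left(324 - 141\right)^{2} = 183^{2} = 33489$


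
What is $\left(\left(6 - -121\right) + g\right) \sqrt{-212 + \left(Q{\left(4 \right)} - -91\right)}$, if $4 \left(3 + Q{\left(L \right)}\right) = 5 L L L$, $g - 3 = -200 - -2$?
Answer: $- 136 i \sqrt{11} \approx - 451.06 i$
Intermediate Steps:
$g = -195$ ($g = 3 - 198 = -195$)
$Q{\left(L \right)} = -3 + \frac{5 L^{3}}{4}$ ($Q{\left(L \right)} = -3 + \frac{5 L L L}{4} = -3 + \frac{5 L^{2} L}{4} = -3 + \frac{5 L^{3}}{4}$)
$\left(\left(6 - -121\right) + g\right) \sqrt{-212 + \left(Q{\left(4 \right)} - -91\right)} = \left(\left(6 - -121\right) - 195\right) \sqrt{-212 - \left(-88 - 80\right)} = \left(\left(6 + 121\right) - 195\right) \sqrt{-212 + \left(\left(-3 + \frac{5}{4} \cdot 64\right) + 91\right)} = \left(127 - 195\right) \sqrt{-212 + \left(\left(-3 + 80\right) + 91\right)} = - 68 \sqrt{-212 + \left(77 + 91\right)} = - 68 \sqrt{-212 + 168} = - 68 \sqrt{-44} = - 68 \cdot 2 i \sqrt{11} = - 136 i \sqrt{11}$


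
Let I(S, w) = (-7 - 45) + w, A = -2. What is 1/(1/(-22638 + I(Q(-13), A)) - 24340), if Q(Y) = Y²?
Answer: -22692/552323281 ≈ -4.1085e-5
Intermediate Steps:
I(S, w) = -52 + w
1/(1/(-22638 + I(Q(-13), A)) - 24340) = 1/(1/(-22638 + (-52 - 2)) - 24340) = 1/(1/(-22638 - 54) - 24340) = 1/(1/(-22692) - 24340) = 1/(-1/22692 - 24340) = 1/(-552323281/22692) = -22692/552323281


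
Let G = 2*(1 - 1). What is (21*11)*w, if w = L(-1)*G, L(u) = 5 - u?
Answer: 0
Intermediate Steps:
G = 0 (G = 2*0 = 0)
w = 0 (w = (5 - 1*(-1))*0 = (5 + 1)*0 = 6*0 = 0)
(21*11)*w = (21*11)*0 = 231*0 = 0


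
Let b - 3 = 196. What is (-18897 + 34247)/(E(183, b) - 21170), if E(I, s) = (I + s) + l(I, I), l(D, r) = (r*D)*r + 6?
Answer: 3070/1221541 ≈ 0.0025132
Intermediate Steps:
b = 199 (b = 3 + 196 = 199)
l(D, r) = 6 + D*r**2 (l(D, r) = (D*r)*r + 6 = D*r**2 + 6 = 6 + D*r**2)
E(I, s) = 6 + I + s + I**3 (E(I, s) = (I + s) + (6 + I*I**2) = (I + s) + (6 + I**3) = 6 + I + s + I**3)
(-18897 + 34247)/(E(183, b) - 21170) = (-18897 + 34247)/((6 + 183 + 199 + 183**3) - 21170) = 15350/((6 + 183 + 199 + 6128487) - 21170) = 15350/(6128875 - 21170) = 15350/6107705 = 15350*(1/6107705) = 3070/1221541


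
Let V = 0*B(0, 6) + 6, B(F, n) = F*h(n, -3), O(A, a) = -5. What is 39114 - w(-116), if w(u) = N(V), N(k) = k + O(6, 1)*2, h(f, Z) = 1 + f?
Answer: 39118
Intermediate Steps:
B(F, n) = F*(1 + n)
V = 6 (V = 0*(0*(1 + 6)) + 6 = 0*(0*7) + 6 = 0*0 + 6 = 0 + 6 = 6)
N(k) = -10 + k (N(k) = k - 5*2 = k - 10 = -10 + k)
w(u) = -4 (w(u) = -10 + 6 = -4)
39114 - w(-116) = 39114 - 1*(-4) = 39114 + 4 = 39118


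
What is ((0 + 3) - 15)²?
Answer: 144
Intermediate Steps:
((0 + 3) - 15)² = (3 - 15)² = (-12)² = 144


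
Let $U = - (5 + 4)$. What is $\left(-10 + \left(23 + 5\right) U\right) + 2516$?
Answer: $2254$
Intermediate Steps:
$U = -9$ ($U = \left(-1\right) 9 = -9$)
$\left(-10 + \left(23 + 5\right) U\right) + 2516 = \left(-10 + \left(23 + 5\right) \left(-9\right)\right) + 2516 = \left(-10 + 28 \left(-9\right)\right) + 2516 = \left(-10 - 252\right) + 2516 = -262 + 2516 = 2254$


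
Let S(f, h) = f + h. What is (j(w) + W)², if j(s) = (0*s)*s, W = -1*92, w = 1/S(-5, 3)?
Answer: 8464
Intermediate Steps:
w = -½ (w = 1/(-5 + 3) = 1/(-2) = -½ ≈ -0.50000)
W = -92
j(s) = 0 (j(s) = 0*s = 0)
(j(w) + W)² = (0 - 92)² = (-92)² = 8464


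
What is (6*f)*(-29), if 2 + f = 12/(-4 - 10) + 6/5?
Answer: 10092/35 ≈ 288.34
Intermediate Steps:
f = -58/35 (f = -2 + (12/(-4 - 10) + 6/5) = -2 + (12/(-14) + 6*(⅕)) = -2 + (12*(-1/14) + 6/5) = -2 + (-6/7 + 6/5) = -2 + 12/35 = -58/35 ≈ -1.6571)
(6*f)*(-29) = (6*(-58/35))*(-29) = -348/35*(-29) = 10092/35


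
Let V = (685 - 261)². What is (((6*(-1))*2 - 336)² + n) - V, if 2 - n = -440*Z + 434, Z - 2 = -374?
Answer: -222784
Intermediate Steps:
Z = -372 (Z = 2 - 374 = -372)
n = -164112 (n = 2 - (-440*(-372) + 434) = 2 - (163680 + 434) = 2 - 1*164114 = 2 - 164114 = -164112)
V = 179776 (V = 424² = 179776)
(((6*(-1))*2 - 336)² + n) - V = (((6*(-1))*2 - 336)² - 164112) - 1*179776 = ((-6*2 - 336)² - 164112) - 179776 = ((-12 - 336)² - 164112) - 179776 = ((-348)² - 164112) - 179776 = (121104 - 164112) - 179776 = -43008 - 179776 = -222784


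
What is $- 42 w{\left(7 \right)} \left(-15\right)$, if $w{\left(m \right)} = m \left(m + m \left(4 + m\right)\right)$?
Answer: $370440$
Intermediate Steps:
$- 42 w{\left(7 \right)} \left(-15\right) = - 42 \cdot 7^{2} \left(5 + 7\right) \left(-15\right) = - 42 \cdot 49 \cdot 12 \left(-15\right) = \left(-42\right) 588 \left(-15\right) = \left(-24696\right) \left(-15\right) = 370440$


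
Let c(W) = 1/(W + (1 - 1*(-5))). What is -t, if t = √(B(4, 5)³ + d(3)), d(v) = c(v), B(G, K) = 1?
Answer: -√10/3 ≈ -1.0541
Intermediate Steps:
c(W) = 1/(6 + W) (c(W) = 1/(W + (1 + 5)) = 1/(W + 6) = 1/(6 + W))
d(v) = 1/(6 + v)
t = √10/3 (t = √(1³ + 1/(6 + 3)) = √(1 + 1/9) = √(1 + ⅑) = √(10/9) = √10/3 ≈ 1.0541)
-t = -√10/3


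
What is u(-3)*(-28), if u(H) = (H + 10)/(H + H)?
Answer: 98/3 ≈ 32.667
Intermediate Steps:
u(H) = (10 + H)/(2*H) (u(H) = (10 + H)/((2*H)) = (10 + H)*(1/(2*H)) = (10 + H)/(2*H))
u(-3)*(-28) = ((½)*(10 - 3)/(-3))*(-28) = ((½)*(-⅓)*7)*(-28) = -7/6*(-28) = 98/3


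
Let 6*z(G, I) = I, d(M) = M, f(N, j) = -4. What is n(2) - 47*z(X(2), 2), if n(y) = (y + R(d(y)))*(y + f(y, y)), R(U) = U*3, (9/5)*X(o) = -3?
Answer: -95/3 ≈ -31.667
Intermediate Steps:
X(o) = -5/3 (X(o) = (5/9)*(-3) = -5/3)
R(U) = 3*U
z(G, I) = I/6
n(y) = 4*y*(-4 + y) (n(y) = (y + 3*y)*(y - 4) = (4*y)*(-4 + y) = 4*y*(-4 + y))
n(2) - 47*z(X(2), 2) = 4*2*(-4 + 2) - 47*2/6 = 4*2*(-2) - 47*⅓ = -16 - 47/3 = -95/3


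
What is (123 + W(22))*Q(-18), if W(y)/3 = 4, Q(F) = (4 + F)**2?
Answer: 26460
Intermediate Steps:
W(y) = 12 (W(y) = 3*4 = 12)
(123 + W(22))*Q(-18) = (123 + 12)*(4 - 18)**2 = 135*(-14)**2 = 135*196 = 26460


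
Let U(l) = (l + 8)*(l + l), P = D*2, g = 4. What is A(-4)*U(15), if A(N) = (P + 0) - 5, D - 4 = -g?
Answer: -3450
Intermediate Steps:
D = 0 (D = 4 - 1*4 = 4 - 4 = 0)
P = 0 (P = 0*2 = 0)
U(l) = 2*l*(8 + l) (U(l) = (8 + l)*(2*l) = 2*l*(8 + l))
A(N) = -5 (A(N) = (0 + 0) - 5 = 0 - 5 = -5)
A(-4)*U(15) = -10*15*(8 + 15) = -10*15*23 = -5*690 = -3450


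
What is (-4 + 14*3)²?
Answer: 1444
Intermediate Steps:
(-4 + 14*3)² = (-4 + 42)² = 38² = 1444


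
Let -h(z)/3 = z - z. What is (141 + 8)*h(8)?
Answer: 0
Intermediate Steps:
h(z) = 0 (h(z) = -3*(z - z) = -3*0 = 0)
(141 + 8)*h(8) = (141 + 8)*0 = 149*0 = 0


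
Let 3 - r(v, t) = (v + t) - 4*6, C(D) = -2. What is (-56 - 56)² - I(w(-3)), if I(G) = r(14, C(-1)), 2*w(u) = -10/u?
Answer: 12529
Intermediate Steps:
w(u) = -5/u (w(u) = (-10/u)/2 = -5/u)
r(v, t) = 27 - t - v (r(v, t) = 3 - ((v + t) - 4*6) = 3 - ((t + v) - 24) = 3 - (-24 + t + v) = 3 + (24 - t - v) = 27 - t - v)
I(G) = 15 (I(G) = 27 - 1*(-2) - 1*14 = 27 + 2 - 14 = 15)
(-56 - 56)² - I(w(-3)) = (-56 - 56)² - 1*15 = (-112)² - 15 = 12544 - 15 = 12529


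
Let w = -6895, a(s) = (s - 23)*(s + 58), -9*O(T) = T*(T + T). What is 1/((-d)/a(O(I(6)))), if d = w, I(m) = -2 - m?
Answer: -134/567 ≈ -0.23633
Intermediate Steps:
O(T) = -2*T**2/9 (O(T) = -T*(T + T)/9 = -T*2*T/9 = -2*T**2/9)
a(s) = (-23 + s)*(58 + s)
d = -6895
1/((-d)/a(O(I(6)))) = 1/((-1*(-6895))/(-1334 + (-2*(-2 - 1*6)**2/9)**2 + 35*(-2*(-2 - 1*6)**2/9))) = 1/(6895/(-1334 + (-2*(-2 - 6)**2/9)**2 + 35*(-2*(-2 - 6)**2/9))) = 1/(6895/(-1334 + (-2/9*(-8)**2)**2 + 35*(-2/9*(-8)**2))) = 1/(6895/(-1334 + (-2/9*64)**2 + 35*(-2/9*64))) = 1/(6895/(-1334 + (-128/9)**2 + 35*(-128/9))) = 1/(6895/(-1334 + 16384/81 - 4480/9)) = 1/(6895/(-131990/81)) = 1/(6895*(-81/131990)) = 1/(-567/134) = -134/567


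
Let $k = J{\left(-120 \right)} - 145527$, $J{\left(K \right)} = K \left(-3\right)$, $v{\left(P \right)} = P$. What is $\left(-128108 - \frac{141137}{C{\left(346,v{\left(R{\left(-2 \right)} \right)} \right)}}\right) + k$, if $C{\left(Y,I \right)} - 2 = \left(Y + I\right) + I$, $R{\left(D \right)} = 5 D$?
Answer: $- \frac{89775337}{328} \approx -2.7371 \cdot 10^{5}$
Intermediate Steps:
$C{\left(Y,I \right)} = 2 + Y + 2 I$ ($C{\left(Y,I \right)} = 2 + \left(\left(Y + I\right) + I\right) = 2 + \left(\left(I + Y\right) + I\right) = 2 + \left(Y + 2 I\right) = 2 + Y + 2 I$)
$J{\left(K \right)} = - 3 K$
$k = -145167$ ($k = \left(-3\right) \left(-120\right) - 145527 = 360 - 145527 = -145167$)
$\left(-128108 - \frac{141137}{C{\left(346,v{\left(R{\left(-2 \right)} \right)} \right)}}\right) + k = \left(-128108 - \frac{141137}{2 + 346 + 2 \cdot 5 \left(-2\right)}\right) - 145167 = \left(-128108 - \frac{141137}{2 + 346 + 2 \left(-10\right)}\right) - 145167 = \left(-128108 - \frac{141137}{2 + 346 - 20}\right) - 145167 = \left(-128108 - \frac{141137}{328}\right) - 145167 = - \frac{42160561}{328} - 145167 = - \frac{89775337}{328}$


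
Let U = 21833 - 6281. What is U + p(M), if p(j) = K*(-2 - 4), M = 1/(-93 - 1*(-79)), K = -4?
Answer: 15576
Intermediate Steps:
U = 15552
M = -1/14 (M = 1/(-93 + 79) = 1/(-14) = -1/14 ≈ -0.071429)
p(j) = 24 (p(j) = -4*(-2 - 4) = -4*(-6) = 24)
U + p(M) = 15552 + 24 = 15576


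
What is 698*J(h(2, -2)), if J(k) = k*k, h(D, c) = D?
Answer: 2792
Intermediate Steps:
J(k) = k²
698*J(h(2, -2)) = 698*2² = 698*4 = 2792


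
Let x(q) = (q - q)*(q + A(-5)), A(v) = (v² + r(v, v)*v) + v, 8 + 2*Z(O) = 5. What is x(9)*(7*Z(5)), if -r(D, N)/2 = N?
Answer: 0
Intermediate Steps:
r(D, N) = -2*N
Z(O) = -3/2 (Z(O) = -4 + (½)*5 = -4 + 5/2 = -3/2)
A(v) = v - v² (A(v) = (v² + (-2*v)*v) + v = (v² - 2*v²) + v = -v² + v = v - v²)
x(q) = 0 (x(q) = (q - q)*(q - 5*(1 - 1*(-5))) = 0*(q - 5*(1 + 5)) = 0*(q - 5*6) = 0*(q - 30) = 0*(-30 + q) = 0)
x(9)*(7*Z(5)) = 0*(7*(-3/2)) = 0*(-21/2) = 0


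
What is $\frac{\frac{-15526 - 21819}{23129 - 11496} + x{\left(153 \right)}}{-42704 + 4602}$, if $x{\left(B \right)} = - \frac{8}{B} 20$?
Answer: $\frac{7575065}{67815806598} \approx 0.0001117$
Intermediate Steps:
$x{\left(B \right)} = - \frac{160}{B}$
$\frac{\frac{-15526 - 21819}{23129 - 11496} + x{\left(153 \right)}}{-42704 + 4602} = \frac{\frac{-15526 - 21819}{23129 - 11496} - \frac{160}{153}}{-42704 + 4602} = \frac{- \frac{37345}{11633} - \frac{160}{153}}{-38102} = \left(\left(-37345\right) \frac{1}{11633} - \frac{160}{153}\right) \left(- \frac{1}{38102}\right) = \left(- \frac{37345}{11633} - \frac{160}{153}\right) \left(- \frac{1}{38102}\right) = \left(- \frac{7575065}{1779849}\right) \left(- \frac{1}{38102}\right) = \frac{7575065}{67815806598}$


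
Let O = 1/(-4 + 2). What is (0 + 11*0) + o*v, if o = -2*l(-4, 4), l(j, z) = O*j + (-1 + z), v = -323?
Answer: 3230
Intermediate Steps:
O = -½ (O = 1/(-2) = -½ ≈ -0.50000)
l(j, z) = -1 + z - j/2 (l(j, z) = -j/2 + (-1 + z) = -1 + z - j/2)
o = -10 (o = -2*(-1 + 4 - ½*(-4)) = -2*(-1 + 4 + 2) = -2*5 = -10)
(0 + 11*0) + o*v = (0 + 11*0) - 10*(-323) = (0 + 0) + 3230 = 0 + 3230 = 3230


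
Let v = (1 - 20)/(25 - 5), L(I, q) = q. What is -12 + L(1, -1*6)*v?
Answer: -63/10 ≈ -6.3000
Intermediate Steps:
v = -19/20 ≈ -0.95000
-12 + L(1, -1*6)*v = -12 - 1*6*(-19/20) = -12 - 6*(-19/20) = -12 + 57/10 = -63/10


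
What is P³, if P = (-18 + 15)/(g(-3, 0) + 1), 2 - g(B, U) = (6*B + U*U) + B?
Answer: -1/512 ≈ -0.0019531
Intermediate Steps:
g(B, U) = 2 - U² - 7*B (g(B, U) = 2 - ((6*B + U*U) + B) = 2 - ((6*B + U²) + B) = 2 - ((U² + 6*B) + B) = 2 - (U² + 7*B) = 2 + (-U² - 7*B) = 2 - U² - 7*B)
P = -⅛ (P = (-18 + 15)/((2 - 1*0² - 7*(-3)) + 1) = -3/((2 - 1*0 + 21) + 1) = -3/((2 + 0 + 21) + 1) = -3/(23 + 1) = -3/24 = -3*1/24 = -⅛ ≈ -0.12500)
P³ = (-⅛)³ = -1/512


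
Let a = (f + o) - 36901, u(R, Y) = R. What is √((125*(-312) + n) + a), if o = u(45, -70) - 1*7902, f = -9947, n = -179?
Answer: 14*I*√479 ≈ 306.4*I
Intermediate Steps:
o = -7857 (o = 45 - 1*7902 = 45 - 7902 = -7857)
a = -54705 (a = (-9947 - 7857) - 36901 = -17804 - 36901 = -54705)
√((125*(-312) + n) + a) = √((125*(-312) - 179) - 54705) = √((-39000 - 179) - 54705) = √(-39179 - 54705) = √(-93884) = 14*I*√479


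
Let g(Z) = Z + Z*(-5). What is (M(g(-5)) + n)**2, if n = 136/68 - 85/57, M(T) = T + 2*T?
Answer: 11895601/3249 ≈ 3661.3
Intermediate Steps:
g(Z) = -4*Z (g(Z) = Z - 5*Z = -4*Z)
M(T) = 3*T
n = 29/57 (n = 136*(1/68) - 85*1/57 = 2 - 85/57 = 29/57 ≈ 0.50877)
(M(g(-5)) + n)**2 = (3*(-4*(-5)) + 29/57)**2 = (3*20 + 29/57)**2 = (60 + 29/57)**2 = (3449/57)**2 = 11895601/3249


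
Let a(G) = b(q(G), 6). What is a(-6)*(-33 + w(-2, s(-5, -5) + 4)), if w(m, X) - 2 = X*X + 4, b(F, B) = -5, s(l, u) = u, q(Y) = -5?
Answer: 130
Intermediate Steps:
a(G) = -5
w(m, X) = 6 + X**2 (w(m, X) = 2 + (X*X + 4) = 2 + (X**2 + 4) = 2 + (4 + X**2) = 6 + X**2)
a(-6)*(-33 + w(-2, s(-5, -5) + 4)) = -5*(-33 + (6 + (-5 + 4)**2)) = -5*(-33 + (6 + (-1)**2)) = -5*(-33 + (6 + 1)) = -5*(-33 + 7) = -5*(-26) = 130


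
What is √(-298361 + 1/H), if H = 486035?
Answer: I*√70481825362226190/486035 ≈ 546.22*I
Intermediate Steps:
√(-298361 + 1/H) = √(-298361 + 1/486035) = √(-145013888634/486035) = I*√70481825362226190/486035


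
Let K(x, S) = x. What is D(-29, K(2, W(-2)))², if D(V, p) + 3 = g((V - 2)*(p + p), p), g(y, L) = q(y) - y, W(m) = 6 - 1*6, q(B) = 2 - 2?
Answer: 14641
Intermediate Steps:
q(B) = 0
W(m) = 0 (W(m) = 6 - 6 = 0)
g(y, L) = -y (g(y, L) = 0 - y = -y)
D(V, p) = -3 - 2*p*(-2 + V) (D(V, p) = -3 - (V - 2)*(p + p) = -3 - (-2 + V)*2*p = -3 - 2*p*(-2 + V))
D(-29, K(2, W(-2)))² = (-3 - 2*2*(-2 - 29))² = (-3 - 2*2*(-31))² = (-3 + 124)² = 121² = 14641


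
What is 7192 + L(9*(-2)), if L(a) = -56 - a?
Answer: 7154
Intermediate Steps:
7192 + L(9*(-2)) = 7192 + (-56 - 9*(-2)) = 7192 + (-56 - 1*(-18)) = 7192 + (-56 + 18) = 7192 - 38 = 7154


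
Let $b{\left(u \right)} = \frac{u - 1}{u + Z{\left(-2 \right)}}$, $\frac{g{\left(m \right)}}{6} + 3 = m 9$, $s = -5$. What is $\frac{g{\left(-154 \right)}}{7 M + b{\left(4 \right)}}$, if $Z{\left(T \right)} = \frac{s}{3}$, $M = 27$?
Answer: $- \frac{3241}{74} \approx -43.797$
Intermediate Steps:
$Z{\left(T \right)} = - \frac{5}{3}$
$g{\left(m \right)} = -18 + 54 m$ ($g{\left(m \right)} = -18 + 6 m 9 = -18 + 6 \cdot 9 m = -18 + 54 m$)
$b{\left(u \right)} = \frac{-1 + u}{- \frac{5}{3} + u}$ ($b{\left(u \right)} = \frac{u - 1}{u - \frac{5}{3}} = \frac{-1 + u}{- \frac{5}{3} + u}$)
$\frac{g{\left(-154 \right)}}{7 M + b{\left(4 \right)}} = \frac{-18 + 54 \left(-154\right)}{7 \cdot 27 + \frac{3 \left(-1 + 4\right)}{-5 + 3 \cdot 4}} = \frac{-18 - 8316}{189 + 3 \frac{1}{-5 + 12} \cdot 3} = - \frac{8334}{189 + 3 \cdot \frac{1}{7} \cdot 3} = - \frac{8334}{189 + \frac{9}{7}} = - \frac{8334}{\frac{1332}{7}} = \left(-8334\right) \frac{7}{1332} = - \frac{3241}{74}$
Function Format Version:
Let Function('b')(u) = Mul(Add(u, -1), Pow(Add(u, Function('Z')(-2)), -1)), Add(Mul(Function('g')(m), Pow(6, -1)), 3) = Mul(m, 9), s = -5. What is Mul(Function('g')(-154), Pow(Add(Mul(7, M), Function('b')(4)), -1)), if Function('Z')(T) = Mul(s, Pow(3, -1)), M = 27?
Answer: Rational(-3241, 74) ≈ -43.797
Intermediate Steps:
Function('Z')(T) = Rational(-5, 3) (Function('Z')(T) = Mul(-5, Pow(3, -1)) = Mul(-5, Rational(1, 3)) = Rational(-5, 3))
Function('g')(m) = Add(-18, Mul(54, m)) (Function('g')(m) = Add(-18, Mul(6, Mul(m, 9))) = Add(-18, Mul(6, Mul(9, m))) = Add(-18, Mul(54, m)))
Function('b')(u) = Mul(Pow(Add(Rational(-5, 3), u), -1), Add(-1, u)) (Function('b')(u) = Mul(Add(u, -1), Pow(Add(u, Rational(-5, 3)), -1)) = Mul(Add(-1, u), Pow(Add(Rational(-5, 3), u), -1)) = Mul(Pow(Add(Rational(-5, 3), u), -1), Add(-1, u)))
Mul(Function('g')(-154), Pow(Add(Mul(7, M), Function('b')(4)), -1)) = Mul(Add(-18, Mul(54, -154)), Pow(Add(Mul(7, 27), Mul(3, Pow(Add(-5, Mul(3, 4)), -1), Add(-1, 4))), -1)) = Mul(Add(-18, -8316), Pow(Add(189, Mul(3, Pow(Add(-5, 12), -1), 3)), -1)) = Mul(-8334, Pow(Add(189, Mul(3, Pow(7, -1), 3)), -1)) = Mul(-8334, Pow(Add(189, Mul(3, Rational(1, 7), 3)), -1)) = Mul(-8334, Pow(Add(189, Rational(9, 7)), -1)) = Mul(-8334, Pow(Rational(1332, 7), -1)) = Mul(-8334, Rational(7, 1332)) = Rational(-3241, 74)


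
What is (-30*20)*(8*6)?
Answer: -28800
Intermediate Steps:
(-30*20)*(8*6) = -600*48 = -28800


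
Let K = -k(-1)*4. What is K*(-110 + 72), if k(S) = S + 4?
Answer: 456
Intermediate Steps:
k(S) = 4 + S
K = -12 (K = -(4 - 1)*4 = -3*4 = -1*12 = -12)
K*(-110 + 72) = -12*(-110 + 72) = -12*(-38) = 456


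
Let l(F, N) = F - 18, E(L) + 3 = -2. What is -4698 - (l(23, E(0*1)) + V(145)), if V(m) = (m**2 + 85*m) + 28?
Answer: -38081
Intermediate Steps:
E(L) = -5 (E(L) = -3 - 2 = -5)
V(m) = 28 + m**2 + 85*m
l(F, N) = -18 + F
-4698 - (l(23, E(0*1)) + V(145)) = -4698 - ((-18 + 23) + (28 + 145**2 + 85*145)) = -4698 - (5 + (28 + 21025 + 12325)) = -4698 - (5 + 33378) = -4698 - 1*33383 = -4698 - 33383 = -38081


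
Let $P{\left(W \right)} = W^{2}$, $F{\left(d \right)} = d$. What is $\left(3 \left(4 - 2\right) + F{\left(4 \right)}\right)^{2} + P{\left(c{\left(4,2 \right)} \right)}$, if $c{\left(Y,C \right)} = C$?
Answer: $104$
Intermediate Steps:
$\left(3 \left(4 - 2\right) + F{\left(4 \right)}\right)^{2} + P{\left(c{\left(4,2 \right)} \right)} = \left(3 \left(4 - 2\right) + 4\right)^{2} + 2^{2} = \left(3 \cdot 2 + 4\right)^{2} + 4 = \left(6 + 4\right)^{2} + 4 = 10^{2} + 4 = 100 + 4 = 104$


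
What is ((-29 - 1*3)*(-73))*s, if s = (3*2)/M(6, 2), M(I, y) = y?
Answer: 7008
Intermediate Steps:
s = 3 (s = (3*2)/2 = 6*(1/2) = 3)
((-29 - 1*3)*(-73))*s = ((-29 - 1*3)*(-73))*3 = ((-29 - 3)*(-73))*3 = -32*(-73)*3 = 2336*3 = 7008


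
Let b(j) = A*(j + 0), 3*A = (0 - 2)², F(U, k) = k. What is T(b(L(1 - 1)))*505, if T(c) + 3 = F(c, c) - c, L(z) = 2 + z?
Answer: -1515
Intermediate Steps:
A = 4/3 (A = (0 - 2)²/3 = (⅓)*(-2)² = (⅓)*4 = 4/3 ≈ 1.3333)
b(j) = 4*j/3 (b(j) = 4*(j + 0)/3 = 4*j/3)
T(c) = -3 (T(c) = -3 + (c - c) = -3 + 0 = -3)
T(b(L(1 - 1)))*505 = -3*505 = -1515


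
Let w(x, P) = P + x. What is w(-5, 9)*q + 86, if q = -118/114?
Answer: 4666/57 ≈ 81.860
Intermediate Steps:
q = -59/57 (q = -118*1/114 = -59/57 ≈ -1.0351)
w(-5, 9)*q + 86 = (9 - 5)*(-59/57) + 86 = 4*(-59/57) + 86 = -236/57 + 86 = 4666/57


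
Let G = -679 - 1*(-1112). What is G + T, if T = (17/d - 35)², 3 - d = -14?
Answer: 1589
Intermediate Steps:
d = 17 (d = 3 - 1*(-14) = 3 + 14 = 17)
T = 1156 (T = (17/17 - 35)² = (17*(1/17) - 35)² = (1 - 35)² = (-34)² = 1156)
G = 433 (G = -679 + 1112 = 433)
G + T = 433 + 1156 = 1589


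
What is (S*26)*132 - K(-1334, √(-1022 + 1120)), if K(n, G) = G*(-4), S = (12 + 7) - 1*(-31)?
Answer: 171600 + 28*√2 ≈ 1.7164e+5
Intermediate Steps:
S = 50 (S = 19 + 31 = 50)
K(n, G) = -4*G
(S*26)*132 - K(-1334, √(-1022 + 1120)) = (50*26)*132 - (-4)*√(-1022 + 1120) = 1300*132 - (-4)*√98 = 171600 - (-4)*7*√2 = 171600 - (-28)*√2 = 171600 + 28*√2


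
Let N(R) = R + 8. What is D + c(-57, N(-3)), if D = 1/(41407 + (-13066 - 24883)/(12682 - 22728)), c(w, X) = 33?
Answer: 13728428189/416012671 ≈ 33.000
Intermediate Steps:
N(R) = 8 + R
D = 10046/416012671 (D = 1/(41407 - 37949/(-10046)) = 1/(41407 - 37949*(-1/10046)) = 1/(41407 + 37949/10046) = 1/(416012671/10046) = 10046/416012671 ≈ 2.4148e-5)
D + c(-57, N(-3)) = 10046/416012671 + 33 = 13728428189/416012671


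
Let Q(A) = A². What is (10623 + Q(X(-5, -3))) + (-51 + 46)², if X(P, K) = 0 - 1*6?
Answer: 10684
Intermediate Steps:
X(P, K) = -6 (X(P, K) = 0 - 6 = -6)
(10623 + Q(X(-5, -3))) + (-51 + 46)² = (10623 + (-6)²) + (-51 + 46)² = (10623 + 36) + (-5)² = 10659 + 25 = 10684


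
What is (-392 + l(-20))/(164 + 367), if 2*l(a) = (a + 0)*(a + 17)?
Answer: -362/531 ≈ -0.68173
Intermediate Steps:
l(a) = a*(17 + a)/2 (l(a) = ((a + 0)*(a + 17))/2 = (a*(17 + a))/2 = a*(17 + a)/2)
(-392 + l(-20))/(164 + 367) = (-392 + (½)*(-20)*(17 - 20))/(164 + 367) = (-392 + (½)*(-20)*(-3))/531 = (-392 + 30)*(1/531) = -362*1/531 = -362/531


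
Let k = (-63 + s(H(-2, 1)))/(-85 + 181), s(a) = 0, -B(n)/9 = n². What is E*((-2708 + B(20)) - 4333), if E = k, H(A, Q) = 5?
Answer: 223461/32 ≈ 6983.2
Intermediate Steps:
B(n) = -9*n²
k = -21/32 (k = (-63 + 0)/(-85 + 181) = -63/96 = -63*1/96 = -21/32 ≈ -0.65625)
E = -21/32 ≈ -0.65625
E*((-2708 + B(20)) - 4333) = -21*((-2708 - 9*20²) - 4333)/32 = -21*((-2708 - 9*400) - 4333)/32 = -21*((-2708 - 3600) - 4333)/32 = -21*(-6308 - 4333)/32 = -21/32*(-10641) = 223461/32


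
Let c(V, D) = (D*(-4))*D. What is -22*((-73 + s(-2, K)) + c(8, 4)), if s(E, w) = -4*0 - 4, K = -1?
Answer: 3102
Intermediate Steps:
s(E, w) = -4 (s(E, w) = 0 - 4 = -4)
c(V, D) = -4*D² (c(V, D) = (-4*D)*D = -4*D²)
-22*((-73 + s(-2, K)) + c(8, 4)) = -22*((-73 - 4) - 4*4²) = -22*(-77 - 4*16) = -22*(-77 - 64) = -22*(-141) = 3102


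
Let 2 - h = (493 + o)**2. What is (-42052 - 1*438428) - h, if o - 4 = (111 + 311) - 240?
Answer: -19441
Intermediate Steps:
o = 186 (o = 4 + ((111 + 311) - 240) = 4 + (422 - 240) = 4 + 182 = 186)
h = -461039 (h = 2 - (493 + 186)**2 = 2 - 1*679**2 = 2 - 1*461041 = 2 - 461041 = -461039)
(-42052 - 1*438428) - h = (-42052 - 1*438428) - 1*(-461039) = (-42052 - 438428) + 461039 = -480480 + 461039 = -19441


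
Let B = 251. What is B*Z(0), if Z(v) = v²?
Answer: 0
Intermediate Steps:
B*Z(0) = 251*0² = 251*0 = 0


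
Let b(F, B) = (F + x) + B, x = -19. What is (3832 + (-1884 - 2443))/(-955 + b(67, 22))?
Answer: 33/59 ≈ 0.55932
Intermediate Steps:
b(F, B) = -19 + B + F (b(F, B) = (F - 19) + B = (-19 + F) + B = -19 + B + F)
(3832 + (-1884 - 2443))/(-955 + b(67, 22)) = (3832 + (-1884 - 2443))/(-955 + (-19 + 22 + 67)) = (3832 - 4327)/(-955 + 70) = -495/(-885) = -495*(-1/885) = 33/59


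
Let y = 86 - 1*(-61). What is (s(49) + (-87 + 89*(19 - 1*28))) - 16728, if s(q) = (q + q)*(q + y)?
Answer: 1592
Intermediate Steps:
y = 147 (y = 86 + 61 = 147)
s(q) = 2*q*(147 + q) (s(q) = (q + q)*(q + 147) = (2*q)*(147 + q) = 2*q*(147 + q))
(s(49) + (-87 + 89*(19 - 1*28))) - 16728 = (2*49*(147 + 49) + (-87 + 89*(19 - 1*28))) - 16728 = (2*49*196 + (-87 + 89*(19 - 28))) - 16728 = (19208 + (-87 + 89*(-9))) - 16728 = (19208 + (-87 - 801)) - 16728 = (19208 - 888) - 16728 = 18320 - 16728 = 1592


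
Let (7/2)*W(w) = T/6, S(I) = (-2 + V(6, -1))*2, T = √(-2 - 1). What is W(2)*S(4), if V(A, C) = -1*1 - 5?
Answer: -16*I*√3/21 ≈ -1.3197*I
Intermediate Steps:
V(A, C) = -6 (V(A, C) = -1 - 5 = -6)
T = I*√3 (T = √(-3) = I*√3 ≈ 1.732*I)
S(I) = -16 (S(I) = (-2 - 6)*2 = -8*2 = -16)
W(w) = I*√3/21 (W(w) = 2*((I*√3)/6)/7 = 2*((I*√3)*(⅙))/7 = 2*(I*√3/6)/7 = I*√3/21)
W(2)*S(4) = (I*√3/21)*(-16) = -16*I*√3/21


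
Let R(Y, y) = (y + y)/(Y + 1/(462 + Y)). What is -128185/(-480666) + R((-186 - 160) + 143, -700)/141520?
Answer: 11924273735285/44705275744704 ≈ 0.26673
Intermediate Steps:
R(Y, y) = 2*y/(Y + 1/(462 + Y)) (R(Y, y) = (2*y)/(Y + 1/(462 + Y)) = 2*y/(Y + 1/(462 + Y)))
-128185/(-480666) + R((-186 - 160) + 143, -700)/141520 = -128185/(-480666) + (2*(-700)*(462 + ((-186 - 160) + 143))/(1 + ((-186 - 160) + 143)**2 + 462*((-186 - 160) + 143)))/141520 = -128185*(-1/480666) + (2*(-700)*(462 + (-346 + 143))/(1 + (-346 + 143)**2 + 462*(-346 + 143)))*(1/141520) = 128185/480666 + (2*(-700)*(462 - 203)/(1 + (-203)**2 + 462*(-203)))*(1/141520) = 128185/480666 + (2*(-700)*259/(1 + 41209 - 93786))*(1/141520) = 128185/480666 + (2*(-700)*259/(-52576))*(1/141520) = 128185/480666 + (2*(-700)*(-1/52576)*259)*(1/141520) = 128185/480666 + (45325/6572)*(1/141520) = 128185/480666 + 9065/186013888 = 11924273735285/44705275744704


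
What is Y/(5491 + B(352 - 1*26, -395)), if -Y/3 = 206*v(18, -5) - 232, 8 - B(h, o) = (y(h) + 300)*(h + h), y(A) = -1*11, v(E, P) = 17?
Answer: 9810/182929 ≈ 0.053627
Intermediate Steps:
y(A) = -11
B(h, o) = 8 - 578*h (B(h, o) = 8 - (-11 + 300)*(h + h) = 8 - 289*2*h = 8 - 578*h)
Y = -9810 (Y = -3*(206*17 - 232) = -3*(3502 - 232) = -3*3270 = -9810)
Y/(5491 + B(352 - 1*26, -395)) = -9810/(5491 + (8 - 578*(352 - 1*26))) = -9810/(5491 + (8 - 578*(352 - 26))) = -9810/(5491 + (8 - 578*326)) = -9810/(5491 + (8 - 188428)) = -9810/(5491 - 188420) = -9810/(-182929) = -9810*(-1/182929) = 9810/182929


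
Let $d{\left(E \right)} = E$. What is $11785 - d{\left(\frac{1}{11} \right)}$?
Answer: $\frac{129634}{11} \approx 11785.0$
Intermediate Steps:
$11785 - d{\left(\frac{1}{11} \right)} = 11785 - \frac{1}{11} = \frac{129634}{11}$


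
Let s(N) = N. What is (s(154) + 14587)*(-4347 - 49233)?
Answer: -789822780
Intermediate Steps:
(s(154) + 14587)*(-4347 - 49233) = (154 + 14587)*(-4347 - 49233) = 14741*(-53580) = -789822780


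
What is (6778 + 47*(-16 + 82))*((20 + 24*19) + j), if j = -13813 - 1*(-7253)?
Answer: -60109920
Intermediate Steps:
j = -6560 (j = -13813 + 7253 = -6560)
(6778 + 47*(-16 + 82))*((20 + 24*19) + j) = (6778 + 47*(-16 + 82))*((20 + 24*19) - 6560) = (6778 + 47*66)*((20 + 456) - 6560) = (6778 + 3102)*(476 - 6560) = 9880*(-6084) = -60109920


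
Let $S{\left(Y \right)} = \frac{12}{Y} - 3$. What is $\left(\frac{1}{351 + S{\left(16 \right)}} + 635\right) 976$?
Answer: $\frac{864569104}{1395} \approx 6.1976 \cdot 10^{5}$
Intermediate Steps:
$S{\left(Y \right)} = -3 + \frac{12}{Y}$
$\left(\frac{1}{351 + S{\left(16 \right)}} + 635\right) 976 = \left(\frac{1}{351 - \left(3 - \frac{12}{16}\right)} + 635\right) 976 = \left(\frac{1}{351 + \left(-3 + 12 \cdot \frac{1}{16}\right)} + 635\right) 976 = \left(\frac{1}{351 + \left(-3 + \frac{3}{4}\right)} + 635\right) 976 = \left(\frac{1}{351 - \frac{9}{4}} + 635\right) 976 = \left(\frac{1}{\frac{1395}{4}} + 635\right) 976 = \left(\frac{4}{1395} + 635\right) 976 = \frac{885829}{1395} \cdot 976 = \frac{864569104}{1395}$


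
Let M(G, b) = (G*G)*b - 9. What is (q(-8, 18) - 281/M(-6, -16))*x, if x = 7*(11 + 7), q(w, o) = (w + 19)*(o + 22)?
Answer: 3607534/65 ≈ 55501.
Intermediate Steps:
q(w, o) = (19 + w)*(22 + o)
M(G, b) = -9 + b*G**2 (M(G, b) = G**2*b - 9 = b*G**2 - 9 = -9 + b*G**2)
x = 126 (x = 7*18 = 126)
(q(-8, 18) - 281/M(-6, -16))*x = ((418 + 19*18 + 22*(-8) + 18*(-8)) - 281/(-9 - 16*(-6)**2))*126 = ((418 + 342 - 176 - 144) - 281/(-9 - 16*36))*126 = (440 - 281/(-9 - 576))*126 = (440 - 281/(-585))*126 = (440 - 281*(-1/585))*126 = (440 + 281/585)*126 = (257681/585)*126 = 3607534/65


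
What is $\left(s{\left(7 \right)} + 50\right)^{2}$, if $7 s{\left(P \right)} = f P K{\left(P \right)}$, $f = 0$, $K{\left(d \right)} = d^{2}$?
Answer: $2500$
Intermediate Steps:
$s{\left(P \right)} = 0$ ($s{\left(P \right)} = \frac{0 P P^{2}}{7} = \frac{0 P^{2}}{7} = \frac{1}{7} \cdot 0 = 0$)
$\left(s{\left(7 \right)} + 50\right)^{2} = \left(0 + 50\right)^{2} = 50^{2} = 2500$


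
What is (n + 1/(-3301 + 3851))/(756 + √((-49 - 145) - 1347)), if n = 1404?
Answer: 291891978/157596175 - 772201*I*√1541/315192350 ≈ 1.8522 - 0.096174*I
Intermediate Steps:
(n + 1/(-3301 + 3851))/(756 + √((-49 - 145) - 1347)) = (1404 + 1/(-3301 + 3851))/(756 + √((-49 - 145) - 1347)) = (1404 + 1/550)/(756 + √(-194 - 1347)) = (1404 + 1/550)/(756 + √(-1541)) = 772201/(550*(756 + I*√1541))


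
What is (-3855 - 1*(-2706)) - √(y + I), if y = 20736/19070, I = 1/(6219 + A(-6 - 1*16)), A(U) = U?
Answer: -1149 - √3797022094440245/59088395 ≈ -1150.0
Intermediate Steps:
I = 1/6197 (I = 1/(6219 + (-6 - 1*16)) = 1/(6219 + (-6 - 16)) = 1/(6219 - 22) = 1/6197 ≈ 0.00016137)
y = 10368/9535 (y = 20736*(1/19070) = 10368/9535 ≈ 1.0874)
(-3855 - 1*(-2706)) - √(y + I) = (-3855 - 1*(-2706)) - √(10368/9535 + 1/6197) = (-3855 + 2706) - √(64260031/59088395) = -1149 - √3797022094440245/59088395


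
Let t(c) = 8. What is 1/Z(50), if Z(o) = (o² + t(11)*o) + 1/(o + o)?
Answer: 100/290001 ≈ 0.00034483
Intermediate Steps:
Z(o) = o² + 1/(2*o) + 8*o (Z(o) = (o² + 8*o) + 1/(o + o) = (o² + 8*o) + 1/(2*o) = o² + 1/(2*o) + 8*o)
1/Z(50) = 1/(50² + (½)/50 + 8*50) = 1/(2500 + (½)*(1/50) + 400) = 1/(2500 + 1/100 + 400) = 1/(290001/100) = 100/290001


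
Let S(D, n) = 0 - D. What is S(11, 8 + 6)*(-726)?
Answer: 7986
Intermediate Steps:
S(D, n) = -D
S(11, 8 + 6)*(-726) = -1*11*(-726) = -11*(-726) = 7986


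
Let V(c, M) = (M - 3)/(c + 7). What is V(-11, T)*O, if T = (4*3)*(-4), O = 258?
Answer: 6579/2 ≈ 3289.5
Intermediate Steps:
T = -48 (T = 12*(-4) = -48)
V(c, M) = (-3 + M)/(7 + c)
V(-11, T)*O = ((-3 - 48)/(7 - 11))*258 = (-51/(-4))*258 = -¼*(-51)*258 = (51/4)*258 = 6579/2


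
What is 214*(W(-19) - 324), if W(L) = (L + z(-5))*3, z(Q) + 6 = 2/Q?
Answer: -428214/5 ≈ -85643.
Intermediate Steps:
z(Q) = -6 + 2/Q
W(L) = -96/5 + 3*L (W(L) = (L + (-6 + 2/(-5)))*3 = (L + (-6 + 2*(-1/5)))*3 = (L + (-6 - 2/5))*3 = (L - 32/5)*3 = (-32/5 + L)*3 = -96/5 + 3*L)
214*(W(-19) - 324) = 214*((-96/5 + 3*(-19)) - 324) = 214*((-96/5 - 57) - 324) = 214*(-381/5 - 324) = 214*(-2001/5) = -428214/5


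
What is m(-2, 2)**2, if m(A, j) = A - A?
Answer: 0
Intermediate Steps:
m(A, j) = 0
m(-2, 2)**2 = 0**2 = 0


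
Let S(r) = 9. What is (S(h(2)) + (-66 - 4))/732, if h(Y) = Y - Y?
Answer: -1/12 ≈ -0.083333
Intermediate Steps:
h(Y) = 0
(S(h(2)) + (-66 - 4))/732 = (9 + (-66 - 4))/732 = (9 - 70)*(1/732) = -61*1/732 = -1/12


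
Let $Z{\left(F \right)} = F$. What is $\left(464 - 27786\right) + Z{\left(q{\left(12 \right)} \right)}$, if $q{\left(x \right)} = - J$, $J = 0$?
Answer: $-27322$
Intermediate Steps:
$q{\left(x \right)} = 0$ ($q{\left(x \right)} = \left(-1\right) 0 = 0$)
$\left(464 - 27786\right) + Z{\left(q{\left(12 \right)} \right)} = \left(464 - 27786\right) + 0 = -27322 + 0 = -27322$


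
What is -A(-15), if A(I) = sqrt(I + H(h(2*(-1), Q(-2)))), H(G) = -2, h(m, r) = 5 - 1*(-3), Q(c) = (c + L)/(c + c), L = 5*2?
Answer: -I*sqrt(17) ≈ -4.1231*I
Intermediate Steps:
L = 10
Q(c) = (10 + c)/(2*c) (Q(c) = (c + 10)/(c + c) = (10 + c)/((2*c)) = (10 + c)*(1/(2*c)) = (10 + c)/(2*c))
h(m, r) = 8 (h(m, r) = 5 + 3 = 8)
A(I) = sqrt(-2 + I) (A(I) = sqrt(I - 2) = sqrt(-2 + I))
-A(-15) = -sqrt(-2 - 15) = -sqrt(-17) = -I*sqrt(17)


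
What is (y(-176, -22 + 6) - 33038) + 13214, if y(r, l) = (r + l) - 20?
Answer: -20036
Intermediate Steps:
y(r, l) = -20 + l + r (y(r, l) = (l + r) - 20 = -20 + l + r)
(y(-176, -22 + 6) - 33038) + 13214 = ((-20 + (-22 + 6) - 176) - 33038) + 13214 = ((-20 - 16 - 176) - 33038) + 13214 = (-212 - 33038) + 13214 = -33250 + 13214 = -20036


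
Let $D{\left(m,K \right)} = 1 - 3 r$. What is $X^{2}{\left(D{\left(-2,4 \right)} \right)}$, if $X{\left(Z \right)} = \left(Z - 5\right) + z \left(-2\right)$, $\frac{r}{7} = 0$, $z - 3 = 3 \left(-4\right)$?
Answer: $196$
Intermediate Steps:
$z = -9$ ($z = 3 + 3 \left(-4\right) = 3 - 12 = -9$)
$r = 0$ ($r = 7 \cdot 0 = 0$)
$D{\left(m,K \right)} = 1$ ($D{\left(m,K \right)} = 1 - 0 = 1 + 0 = 1$)
$X{\left(Z \right)} = 13 + Z$ ($X{\left(Z \right)} = \left(Z - 5\right) - -18 = \left(-5 + Z\right) + 18 = 13 + Z$)
$X^{2}{\left(D{\left(-2,4 \right)} \right)} = \left(13 + 1\right)^{2} = 14^{2} = 196$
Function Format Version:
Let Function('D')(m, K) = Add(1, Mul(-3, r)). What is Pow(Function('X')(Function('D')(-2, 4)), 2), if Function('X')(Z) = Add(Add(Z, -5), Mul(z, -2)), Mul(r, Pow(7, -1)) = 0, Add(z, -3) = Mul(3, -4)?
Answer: 196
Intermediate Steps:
z = -9 (z = Add(3, Mul(3, -4)) = Add(3, -12) = -9)
r = 0 (r = Mul(7, 0) = 0)
Function('D')(m, K) = 1 (Function('D')(m, K) = Add(1, Mul(-3, 0)) = Add(1, 0) = 1)
Function('X')(Z) = Add(13, Z) (Function('X')(Z) = Add(Add(Z, -5), Mul(-9, -2)) = Add(Add(-5, Z), 18) = Add(13, Z))
Pow(Function('X')(Function('D')(-2, 4)), 2) = Pow(Add(13, 1), 2) = Pow(14, 2) = 196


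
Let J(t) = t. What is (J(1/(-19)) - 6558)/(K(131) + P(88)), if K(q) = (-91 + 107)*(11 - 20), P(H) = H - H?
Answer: 124603/2736 ≈ 45.542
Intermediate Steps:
P(H) = 0
K(q) = -144 (K(q) = 16*(-9) = -144)
(J(1/(-19)) - 6558)/(K(131) + P(88)) = (1/(-19) - 6558)/(-144 + 0) = (-1/19 - 6558)/(-144) = -124603/19*(-1/144) = 124603/2736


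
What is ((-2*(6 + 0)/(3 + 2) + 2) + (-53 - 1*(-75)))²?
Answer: 11664/25 ≈ 466.56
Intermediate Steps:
((-2*(6 + 0)/(3 + 2) + 2) + (-53 - 1*(-75)))² = ((-12/5 + 2) + (-53 + 75))² = ((-12/5 + 2) + 22)² = (-⅖ + 22)² = (108/5)² = 11664/25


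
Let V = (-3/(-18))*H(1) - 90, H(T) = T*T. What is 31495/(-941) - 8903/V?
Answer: 33290533/507199 ≈ 65.636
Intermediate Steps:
H(T) = T²
V = -539/6 (V = -3/(-18)*1² - 90 = -3*(-1/18)*1 - 90 = (⅙)*1 - 90 = ⅙ - 90 = -539/6 ≈ -89.833)
31495/(-941) - 8903/V = 31495/(-941) - 8903/(-539/6) = 31495*(-1/941) - 8903*(-6/539) = -31495/941 + 53418/539 = 33290533/507199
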